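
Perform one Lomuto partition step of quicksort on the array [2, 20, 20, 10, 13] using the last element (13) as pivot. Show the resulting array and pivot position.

Lomuto partition with pivot = 13:

Initial array: [2, 20, 20, 10, 13]

arr[0]=2 <= 13: swap with position 0, array becomes [2, 20, 20, 10, 13]
arr[1]=20 > 13: no swap
arr[2]=20 > 13: no swap
arr[3]=10 <= 13: swap with position 1, array becomes [2, 10, 20, 20, 13]

Place pivot at position 2: [2, 10, 13, 20, 20]
Pivot position: 2

After partitioning with pivot 13, the array becomes [2, 10, 13, 20, 20]. The pivot is placed at index 2. All elements to the left of the pivot are <= 13, and all elements to the right are > 13.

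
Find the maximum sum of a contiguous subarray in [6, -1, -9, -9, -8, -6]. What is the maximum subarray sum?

Using Kadane's algorithm on [6, -1, -9, -9, -8, -6]:

Scanning through the array:
Position 1 (value -1): max_ending_here = 5, max_so_far = 6
Position 2 (value -9): max_ending_here = -4, max_so_far = 6
Position 3 (value -9): max_ending_here = -9, max_so_far = 6
Position 4 (value -8): max_ending_here = -8, max_so_far = 6
Position 5 (value -6): max_ending_here = -6, max_so_far = 6

Maximum subarray: [6]
Maximum sum: 6

The maximum subarray is [6] with sum 6. This subarray runs from index 0 to index 0.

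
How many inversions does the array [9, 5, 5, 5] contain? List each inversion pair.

Finding inversions in [9, 5, 5, 5]:

(0, 1): arr[0]=9 > arr[1]=5
(0, 2): arr[0]=9 > arr[2]=5
(0, 3): arr[0]=9 > arr[3]=5

Total inversions: 3

The array has 3 inversion(s): (0,1), (0,2), (0,3). Each pair (i,j) satisfies i < j and arr[i] > arr[j].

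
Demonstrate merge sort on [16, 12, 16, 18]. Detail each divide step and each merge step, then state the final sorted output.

Merge sort trace:

Split: [16, 12, 16, 18] -> [16, 12] and [16, 18]
  Split: [16, 12] -> [16] and [12]
  Merge: [16] + [12] -> [12, 16]
  Split: [16, 18] -> [16] and [18]
  Merge: [16] + [18] -> [16, 18]
Merge: [12, 16] + [16, 18] -> [12, 16, 16, 18]

Final sorted array: [12, 16, 16, 18]

The merge sort proceeds by recursively splitting the array and merging sorted halves.
After all merges, the sorted array is [12, 16, 16, 18].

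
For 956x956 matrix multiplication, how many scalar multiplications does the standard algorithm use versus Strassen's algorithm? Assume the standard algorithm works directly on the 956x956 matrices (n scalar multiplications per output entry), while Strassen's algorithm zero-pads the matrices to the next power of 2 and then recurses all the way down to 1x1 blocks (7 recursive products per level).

Matrix multiplication for 956x956 matrices:

Strassen's algorithm requires power-of-2 dimensions. Pad 956x956 to 1024x1024 (next power of 2).

Standard algorithm: 956^3 = 873722816 multiplications
Strassen's algorithm: 7^(log2(1024)) = 7^10 = 282475249 multiplications
Savings: 873722816 - 282475249 = 591247567 multiplications

Standard: 873722816 multiplications (956^3). Strassen: 282475249 multiplications (7^10, after padding to 1024x1024). Strassen reduces 8 recursive multiplications to 7 at each level.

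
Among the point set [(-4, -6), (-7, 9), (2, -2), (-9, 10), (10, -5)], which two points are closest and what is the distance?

Computing all pairwise distances among 5 points:

d((-4, -6), (-7, 9)) = 15.2971
d((-4, -6), (2, -2)) = 7.2111
d((-4, -6), (-9, 10)) = 16.7631
d((-4, -6), (10, -5)) = 14.0357
d((-7, 9), (2, -2)) = 14.2127
d((-7, 9), (-9, 10)) = 2.2361 <-- minimum
d((-7, 9), (10, -5)) = 22.0227
d((2, -2), (-9, 10)) = 16.2788
d((2, -2), (10, -5)) = 8.544
d((-9, 10), (10, -5)) = 24.2074

Closest pair: (-7, 9) and (-9, 10) with distance 2.2361

The closest pair is (-7, 9) and (-9, 10) with Euclidean distance 2.2361. For 5 points, brute-force pairwise comparison is shown above. For large n, the divide-and-conquer algorithm (sort by x, recurse on halves, check the dividing strip) achieves O(n log n).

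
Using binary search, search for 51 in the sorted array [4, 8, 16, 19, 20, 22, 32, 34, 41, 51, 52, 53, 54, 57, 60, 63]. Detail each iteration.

Binary search for 51 in [4, 8, 16, 19, 20, 22, 32, 34, 41, 51, 52, 53, 54, 57, 60, 63]:

lo=0, hi=15, mid=7, arr[mid]=34 -> 34 < 51, search right half
lo=8, hi=15, mid=11, arr[mid]=53 -> 53 > 51, search left half
lo=8, hi=10, mid=9, arr[mid]=51 -> Found target at index 9!

Binary search finds 51 at index 9 after 3 comparisons. The search repeatedly halves the search space by comparing with the middle element.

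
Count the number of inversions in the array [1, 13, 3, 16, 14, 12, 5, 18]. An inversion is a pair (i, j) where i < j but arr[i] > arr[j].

Finding inversions in [1, 13, 3, 16, 14, 12, 5, 18]:

(1, 2): arr[1]=13 > arr[2]=3
(1, 5): arr[1]=13 > arr[5]=12
(1, 6): arr[1]=13 > arr[6]=5
(3, 4): arr[3]=16 > arr[4]=14
(3, 5): arr[3]=16 > arr[5]=12
(3, 6): arr[3]=16 > arr[6]=5
(4, 5): arr[4]=14 > arr[5]=12
(4, 6): arr[4]=14 > arr[6]=5
(5, 6): arr[5]=12 > arr[6]=5

Total inversions: 9

The array has 9 inversion(s): (1,2), (1,5), (1,6), (3,4), (3,5), (3,6), (4,5), (4,6), (5,6). Each pair (i,j) satisfies i < j and arr[i] > arr[j].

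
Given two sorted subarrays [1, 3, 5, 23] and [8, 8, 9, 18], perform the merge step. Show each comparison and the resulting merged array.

Merging process:

Compare 1 vs 8: take 1 from left. Merged: [1]
Compare 3 vs 8: take 3 from left. Merged: [1, 3]
Compare 5 vs 8: take 5 from left. Merged: [1, 3, 5]
Compare 23 vs 8: take 8 from right. Merged: [1, 3, 5, 8]
Compare 23 vs 8: take 8 from right. Merged: [1, 3, 5, 8, 8]
Compare 23 vs 9: take 9 from right. Merged: [1, 3, 5, 8, 8, 9]
Compare 23 vs 18: take 18 from right. Merged: [1, 3, 5, 8, 8, 9, 18]
Append remaining from left: [23]. Merged: [1, 3, 5, 8, 8, 9, 18, 23]

Final merged array: [1, 3, 5, 8, 8, 9, 18, 23]
Total comparisons: 7

The merged array is [1, 3, 5, 8, 8, 9, 18, 23], requiring 7 comparisons. The merge step runs in O(n) time where n is the total number of elements.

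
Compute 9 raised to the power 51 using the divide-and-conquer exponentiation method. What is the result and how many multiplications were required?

Computing 9^51 by squaring (build up from 9^1; each line after the first costs one multiplication):

9^1 = 9
9^2 = (9^1)^2 = 9^2 = 81
9^3 = 9 * 9^2 = 9 * 81 = 729
9^6 = (9^3)^2 = 729^2 = 531441
9^12 = (9^6)^2 = 531441^2 = 282429536481
9^24 = (9^12)^2 = 282429536481^2 = 79766443076872509863361
9^25 = 9 * 9^24 = 9 * 79766443076872509863361 = 717897987691852588770249
9^50 = (9^25)^2 = 717897987691852588770249^2 = 515377520732011331036461129765621272702107522001
9^51 = 9 * 9^50 = 9 * 515377520732011331036461129765621272702107522001 = 4638397686588101979328150167890591454318967698009

Result: 4638397686588101979328150167890591454318967698009
Multiplications needed: 8 (8 lines after 9^1)

9^51 = 4638397686588101979328150167890591454318967698009. Using exponentiation by squaring, this requires 8 multiplications. The key idea: if the exponent is even, square the half-power; if odd, multiply by the base once.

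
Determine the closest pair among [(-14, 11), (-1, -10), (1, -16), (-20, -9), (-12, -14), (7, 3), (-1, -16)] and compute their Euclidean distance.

Computing all pairwise distances among 7 points:

d((-14, 11), (-1, -10)) = 24.6982
d((-14, 11), (1, -16)) = 30.8869
d((-14, 11), (-20, -9)) = 20.8806
d((-14, 11), (-12, -14)) = 25.0799
d((-14, 11), (7, 3)) = 22.4722
d((-14, 11), (-1, -16)) = 29.9666
d((-1, -10), (1, -16)) = 6.3246
d((-1, -10), (-20, -9)) = 19.0263
d((-1, -10), (-12, -14)) = 11.7047
d((-1, -10), (7, 3)) = 15.2643
d((-1, -10), (-1, -16)) = 6.0
d((1, -16), (-20, -9)) = 22.1359
d((1, -16), (-12, -14)) = 13.1529
d((1, -16), (7, 3)) = 19.9249
d((1, -16), (-1, -16)) = 2.0 <-- minimum
d((-20, -9), (-12, -14)) = 9.434
d((-20, -9), (7, 3)) = 29.5466
d((-20, -9), (-1, -16)) = 20.2485
d((-12, -14), (7, 3)) = 25.4951
d((-12, -14), (-1, -16)) = 11.1803
d((7, 3), (-1, -16)) = 20.6155

Closest pair: (1, -16) and (-1, -16) with distance 2.0

The closest pair is (1, -16) and (-1, -16) with Euclidean distance 2.0. For 7 points, brute-force pairwise comparison is shown above. For large n, the divide-and-conquer algorithm (sort by x, recurse on halves, check the dividing strip) achieves O(n log n).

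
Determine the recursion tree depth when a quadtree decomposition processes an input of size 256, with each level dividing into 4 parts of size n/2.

For divide and conquer with division factor 2:

Problem sizes at each level:
Level 0: 256
Level 1: 128
Level 2: 64
Level 3: 32
Level 4: 16
Level 5: 8
Level 6: 4
Level 7: 2
Level 8: 1

The root is level 0 and the size-1 base case is level 8 (the tree spans levels 0 through 8, i.e. 9 levels counting the root), so the depth is the number of divisions: log_2(256) = 8

The recursion tree depth is log_2(256) = 8. At each level, the problem size is divided by 2, so it takes 8 divisions to reduce to a base case of size 1. The algorithm makes 4 recursive calls at each level.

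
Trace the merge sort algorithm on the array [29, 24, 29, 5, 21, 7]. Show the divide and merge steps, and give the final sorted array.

Merge sort trace:

Split: [29, 24, 29, 5, 21, 7] -> [29, 24, 29] and [5, 21, 7]
  Split: [29, 24, 29] -> [29] and [24, 29]
    Split: [24, 29] -> [24] and [29]
    Merge: [24] + [29] -> [24, 29]
  Merge: [29] + [24, 29] -> [24, 29, 29]
  Split: [5, 21, 7] -> [5] and [21, 7]
    Split: [21, 7] -> [21] and [7]
    Merge: [21] + [7] -> [7, 21]
  Merge: [5] + [7, 21] -> [5, 7, 21]
Merge: [24, 29, 29] + [5, 7, 21] -> [5, 7, 21, 24, 29, 29]

Final sorted array: [5, 7, 21, 24, 29, 29]

The merge sort proceeds by recursively splitting the array and merging sorted halves.
After all merges, the sorted array is [5, 7, 21, 24, 29, 29].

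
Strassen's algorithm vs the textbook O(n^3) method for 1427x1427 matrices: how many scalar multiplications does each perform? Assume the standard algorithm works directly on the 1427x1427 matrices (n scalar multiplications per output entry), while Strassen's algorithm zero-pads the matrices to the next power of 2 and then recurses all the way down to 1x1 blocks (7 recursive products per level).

Matrix multiplication for 1427x1427 matrices:

Strassen's algorithm requires power-of-2 dimensions. Pad 1427x1427 to 2048x2048 (next power of 2).

Standard algorithm: 1427^3 = 2905841483 multiplications
Strassen's algorithm: 7^(log2(2048)) = 7^11 = 1977326743 multiplications
Savings: 2905841483 - 1977326743 = 928514740 multiplications

Standard: 2905841483 multiplications (1427^3). Strassen: 1977326743 multiplications (7^11, after padding to 2048x2048). Strassen reduces 8 recursive multiplications to 7 at each level.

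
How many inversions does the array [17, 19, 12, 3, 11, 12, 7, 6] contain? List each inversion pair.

Finding inversions in [17, 19, 12, 3, 11, 12, 7, 6]:

(0, 2): arr[0]=17 > arr[2]=12
(0, 3): arr[0]=17 > arr[3]=3
(0, 4): arr[0]=17 > arr[4]=11
(0, 5): arr[0]=17 > arr[5]=12
(0, 6): arr[0]=17 > arr[6]=7
(0, 7): arr[0]=17 > arr[7]=6
(1, 2): arr[1]=19 > arr[2]=12
(1, 3): arr[1]=19 > arr[3]=3
(1, 4): arr[1]=19 > arr[4]=11
(1, 5): arr[1]=19 > arr[5]=12
(1, 6): arr[1]=19 > arr[6]=7
(1, 7): arr[1]=19 > arr[7]=6
(2, 3): arr[2]=12 > arr[3]=3
(2, 4): arr[2]=12 > arr[4]=11
(2, 6): arr[2]=12 > arr[6]=7
(2, 7): arr[2]=12 > arr[7]=6
(4, 6): arr[4]=11 > arr[6]=7
(4, 7): arr[4]=11 > arr[7]=6
(5, 6): arr[5]=12 > arr[6]=7
(5, 7): arr[5]=12 > arr[7]=6
(6, 7): arr[6]=7 > arr[7]=6

Total inversions: 21

The array has 21 inversion(s): (0,2), (0,3), (0,4), (0,5), (0,6), (0,7), (1,2), (1,3), (1,4), (1,5), (1,6), (1,7), (2,3), (2,4), (2,6), (2,7), (4,6), (4,7), (5,6), (5,7), (6,7). Each pair (i,j) satisfies i < j and arr[i] > arr[j].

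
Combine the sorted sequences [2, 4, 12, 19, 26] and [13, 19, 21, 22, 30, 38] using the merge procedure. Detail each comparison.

Merging process:

Compare 2 vs 13: take 2 from left. Merged: [2]
Compare 4 vs 13: take 4 from left. Merged: [2, 4]
Compare 12 vs 13: take 12 from left. Merged: [2, 4, 12]
Compare 19 vs 13: take 13 from right. Merged: [2, 4, 12, 13]
Compare 19 vs 19: take 19 from left. Merged: [2, 4, 12, 13, 19]
Compare 26 vs 19: take 19 from right. Merged: [2, 4, 12, 13, 19, 19]
Compare 26 vs 21: take 21 from right. Merged: [2, 4, 12, 13, 19, 19, 21]
Compare 26 vs 22: take 22 from right. Merged: [2, 4, 12, 13, 19, 19, 21, 22]
Compare 26 vs 30: take 26 from left. Merged: [2, 4, 12, 13, 19, 19, 21, 22, 26]
Append remaining from right: [30, 38]. Merged: [2, 4, 12, 13, 19, 19, 21, 22, 26, 30, 38]

Final merged array: [2, 4, 12, 13, 19, 19, 21, 22, 26, 30, 38]
Total comparisons: 9

The merged array is [2, 4, 12, 13, 19, 19, 21, 22, 26, 30, 38], requiring 9 comparisons. The merge step runs in O(n) time where n is the total number of elements.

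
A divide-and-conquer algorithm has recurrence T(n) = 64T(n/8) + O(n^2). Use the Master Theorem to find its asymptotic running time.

Master Theorem for T(n) = 64T(n/8) + O(n^2):

a = 64, b = 8, c = 2
log_b(a) = log_8(64) = 2.0000

Case 2: c = 2 = log_8(64) = 2.0000
T(n) = O(n^2 log n) = O(n^2 log n)

For T(n) = 64T(n/8) + O(n^2): log_8(64) = 2.0000. This is Case 2 of the Master Theorem (c = log_b(a), equal work at all levels), giving O(n^2 log n).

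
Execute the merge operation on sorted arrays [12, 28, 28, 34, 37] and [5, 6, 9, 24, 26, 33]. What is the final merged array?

Merging process:

Compare 12 vs 5: take 5 from right. Merged: [5]
Compare 12 vs 6: take 6 from right. Merged: [5, 6]
Compare 12 vs 9: take 9 from right. Merged: [5, 6, 9]
Compare 12 vs 24: take 12 from left. Merged: [5, 6, 9, 12]
Compare 28 vs 24: take 24 from right. Merged: [5, 6, 9, 12, 24]
Compare 28 vs 26: take 26 from right. Merged: [5, 6, 9, 12, 24, 26]
Compare 28 vs 33: take 28 from left. Merged: [5, 6, 9, 12, 24, 26, 28]
Compare 28 vs 33: take 28 from left. Merged: [5, 6, 9, 12, 24, 26, 28, 28]
Compare 34 vs 33: take 33 from right. Merged: [5, 6, 9, 12, 24, 26, 28, 28, 33]
Append remaining from left: [34, 37]. Merged: [5, 6, 9, 12, 24, 26, 28, 28, 33, 34, 37]

Final merged array: [5, 6, 9, 12, 24, 26, 28, 28, 33, 34, 37]
Total comparisons: 9

The merged array is [5, 6, 9, 12, 24, 26, 28, 28, 33, 34, 37], requiring 9 comparisons. The merge step runs in O(n) time where n is the total number of elements.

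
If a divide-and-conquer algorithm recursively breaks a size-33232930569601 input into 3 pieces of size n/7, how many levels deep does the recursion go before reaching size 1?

For divide and conquer with division factor 7:

Problem sizes at each level:
Level 0: 33232930569601
Level 1: 4747561509943
Level 2: 678223072849
Level 3: 96889010407
Level 4: 13841287201
Level 5: 1977326743
Level 6: 282475249
Level 7: 40353607
Level 8: 5764801
Level 9: 823543
Level 10: 117649
Level 11: 16807
Level 12: 2401
Level 13: 343
Level 14: 49
Level 15: 7
Level 16: 1

The root is level 0 and the size-1 base case is level 16 (the tree spans levels 0 through 16, i.e. 17 levels counting the root), so the depth is the number of divisions: log_7(33232930569601) = 16

The recursion tree depth is log_7(33232930569601) = 16. At each level, the problem size is divided by 7, so it takes 16 divisions to reduce to a base case of size 1. The algorithm makes 3 recursive calls at each level.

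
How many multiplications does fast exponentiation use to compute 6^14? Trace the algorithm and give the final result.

Computing 6^14 by squaring (build up from 6^1; each line after the first costs one multiplication):

6^1 = 6
6^2 = (6^1)^2 = 6^2 = 36
6^3 = 6 * 6^2 = 6 * 36 = 216
6^6 = (6^3)^2 = 216^2 = 46656
6^7 = 6 * 6^6 = 6 * 46656 = 279936
6^14 = (6^7)^2 = 279936^2 = 78364164096

Result: 78364164096
Multiplications needed: 5 (5 lines after 6^1)

6^14 = 78364164096. Using exponentiation by squaring, this requires 5 multiplications. The key idea: if the exponent is even, square the half-power; if odd, multiply by the base once.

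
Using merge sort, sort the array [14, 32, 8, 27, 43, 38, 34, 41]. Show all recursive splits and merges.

Merge sort trace:

Split: [14, 32, 8, 27, 43, 38, 34, 41] -> [14, 32, 8, 27] and [43, 38, 34, 41]
  Split: [14, 32, 8, 27] -> [14, 32] and [8, 27]
    Split: [14, 32] -> [14] and [32]
    Merge: [14] + [32] -> [14, 32]
    Split: [8, 27] -> [8] and [27]
    Merge: [8] + [27] -> [8, 27]
  Merge: [14, 32] + [8, 27] -> [8, 14, 27, 32]
  Split: [43, 38, 34, 41] -> [43, 38] and [34, 41]
    Split: [43, 38] -> [43] and [38]
    Merge: [43] + [38] -> [38, 43]
    Split: [34, 41] -> [34] and [41]
    Merge: [34] + [41] -> [34, 41]
  Merge: [38, 43] + [34, 41] -> [34, 38, 41, 43]
Merge: [8, 14, 27, 32] + [34, 38, 41, 43] -> [8, 14, 27, 32, 34, 38, 41, 43]

Final sorted array: [8, 14, 27, 32, 34, 38, 41, 43]

The merge sort proceeds by recursively splitting the array and merging sorted halves.
After all merges, the sorted array is [8, 14, 27, 32, 34, 38, 41, 43].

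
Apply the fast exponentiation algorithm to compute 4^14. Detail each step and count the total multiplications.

Computing 4^14 by squaring (build up from 4^1; each line after the first costs one multiplication):

4^1 = 4
4^2 = (4^1)^2 = 4^2 = 16
4^3 = 4 * 4^2 = 4 * 16 = 64
4^6 = (4^3)^2 = 64^2 = 4096
4^7 = 4 * 4^6 = 4 * 4096 = 16384
4^14 = (4^7)^2 = 16384^2 = 268435456

Result: 268435456
Multiplications needed: 5 (5 lines after 4^1)

4^14 = 268435456. Using exponentiation by squaring, this requires 5 multiplications. The key idea: if the exponent is even, square the half-power; if odd, multiply by the base once.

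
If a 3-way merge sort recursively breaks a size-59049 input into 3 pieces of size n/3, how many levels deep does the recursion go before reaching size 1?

For divide and conquer with division factor 3:

Problem sizes at each level:
Level 0: 59049
Level 1: 19683
Level 2: 6561
Level 3: 2187
Level 4: 729
Level 5: 243
Level 6: 81
Level 7: 27
Level 8: 9
Level 9: 3
Level 10: 1

The root is level 0 and the size-1 base case is level 10 (the tree spans levels 0 through 10, i.e. 11 levels counting the root), so the depth is the number of divisions: log_3(59049) = 10

The recursion tree depth is log_3(59049) = 10. At each level, the problem size is divided by 3, so it takes 10 divisions to reduce to a base case of size 1. The algorithm makes 3 recursive calls at each level.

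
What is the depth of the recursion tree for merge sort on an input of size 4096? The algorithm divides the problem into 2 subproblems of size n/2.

For divide and conquer with division factor 2:

Problem sizes at each level:
Level 0: 4096
Level 1: 2048
Level 2: 1024
Level 3: 512
Level 4: 256
Level 5: 128
Level 6: 64
Level 7: 32
Level 8: 16
Level 9: 8
Level 10: 4
Level 11: 2
Level 12: 1

The root is level 0 and the size-1 base case is level 12 (the tree spans levels 0 through 12, i.e. 13 levels counting the root), so the depth is the number of divisions: log_2(4096) = 12

The recursion tree depth is log_2(4096) = 12. At each level, the problem size is divided by 2, so it takes 12 divisions to reduce to a base case of size 1. The algorithm makes 2 recursive calls at each level.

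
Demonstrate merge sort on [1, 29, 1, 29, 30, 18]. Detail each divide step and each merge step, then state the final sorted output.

Merge sort trace:

Split: [1, 29, 1, 29, 30, 18] -> [1, 29, 1] and [29, 30, 18]
  Split: [1, 29, 1] -> [1] and [29, 1]
    Split: [29, 1] -> [29] and [1]
    Merge: [29] + [1] -> [1, 29]
  Merge: [1] + [1, 29] -> [1, 1, 29]
  Split: [29, 30, 18] -> [29] and [30, 18]
    Split: [30, 18] -> [30] and [18]
    Merge: [30] + [18] -> [18, 30]
  Merge: [29] + [18, 30] -> [18, 29, 30]
Merge: [1, 1, 29] + [18, 29, 30] -> [1, 1, 18, 29, 29, 30]

Final sorted array: [1, 1, 18, 29, 29, 30]

The merge sort proceeds by recursively splitting the array and merging sorted halves.
After all merges, the sorted array is [1, 1, 18, 29, 29, 30].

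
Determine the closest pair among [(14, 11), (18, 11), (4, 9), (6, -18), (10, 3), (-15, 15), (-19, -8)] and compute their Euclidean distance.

Computing all pairwise distances among 7 points:

d((14, 11), (18, 11)) = 4.0 <-- minimum
d((14, 11), (4, 9)) = 10.198
d((14, 11), (6, -18)) = 30.0832
d((14, 11), (10, 3)) = 8.9443
d((14, 11), (-15, 15)) = 29.2746
d((14, 11), (-19, -8)) = 38.0789
d((18, 11), (4, 9)) = 14.1421
d((18, 11), (6, -18)) = 31.3847
d((18, 11), (10, 3)) = 11.3137
d((18, 11), (-15, 15)) = 33.2415
d((18, 11), (-19, -8)) = 41.5933
d((4, 9), (6, -18)) = 27.074
d((4, 9), (10, 3)) = 8.4853
d((4, 9), (-15, 15)) = 19.9249
d((4, 9), (-19, -8)) = 28.6007
d((6, -18), (10, 3)) = 21.3776
d((6, -18), (-15, 15)) = 39.1152
d((6, -18), (-19, -8)) = 26.9258
d((10, 3), (-15, 15)) = 27.7308
d((10, 3), (-19, -8)) = 31.0161
d((-15, 15), (-19, -8)) = 23.3452

Closest pair: (14, 11) and (18, 11) with distance 4.0

The closest pair is (14, 11) and (18, 11) with Euclidean distance 4.0. For 7 points, brute-force pairwise comparison is shown above. For large n, the divide-and-conquer algorithm (sort by x, recurse on halves, check the dividing strip) achieves O(n log n).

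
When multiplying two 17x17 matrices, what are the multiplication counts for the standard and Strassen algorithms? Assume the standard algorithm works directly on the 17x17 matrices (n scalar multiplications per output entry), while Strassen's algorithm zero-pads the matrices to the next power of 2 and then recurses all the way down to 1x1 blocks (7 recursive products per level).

Matrix multiplication for 17x17 matrices:

Strassen's algorithm requires power-of-2 dimensions. Pad 17x17 to 32x32 (next power of 2).

Standard algorithm: 17^3 = 4913 multiplications
Strassen's algorithm: 7^(log2(32)) = 7^5 = 16807 multiplications
Difference: 4913 - 16807 = -11894 (Strassen uses MORE here due to padding overhead — for small or just-over-power-of-2 n, padding can outweigh the per-level savings)

Standard: 4913 multiplications (17^3). Strassen: 16807 multiplications (7^5, after padding to 32x32). Strassen reduces 8 recursive multiplications to 7 at each level.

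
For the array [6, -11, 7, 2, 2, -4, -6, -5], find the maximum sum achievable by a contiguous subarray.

Using Kadane's algorithm on [6, -11, 7, 2, 2, -4, -6, -5]:

Scanning through the array:
Position 1 (value -11): max_ending_here = -5, max_so_far = 6
Position 2 (value 7): max_ending_here = 7, max_so_far = 7
Position 3 (value 2): max_ending_here = 9, max_so_far = 9
Position 4 (value 2): max_ending_here = 11, max_so_far = 11
Position 5 (value -4): max_ending_here = 7, max_so_far = 11
Position 6 (value -6): max_ending_here = 1, max_so_far = 11
Position 7 (value -5): max_ending_here = -4, max_so_far = 11

Maximum subarray: [7, 2, 2]
Maximum sum: 11

The maximum subarray is [7, 2, 2] with sum 11. This subarray runs from index 2 to index 4.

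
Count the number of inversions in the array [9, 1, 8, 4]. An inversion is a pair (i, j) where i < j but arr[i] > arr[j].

Finding inversions in [9, 1, 8, 4]:

(0, 1): arr[0]=9 > arr[1]=1
(0, 2): arr[0]=9 > arr[2]=8
(0, 3): arr[0]=9 > arr[3]=4
(2, 3): arr[2]=8 > arr[3]=4

Total inversions: 4

The array has 4 inversion(s): (0,1), (0,2), (0,3), (2,3). Each pair (i,j) satisfies i < j and arr[i] > arr[j].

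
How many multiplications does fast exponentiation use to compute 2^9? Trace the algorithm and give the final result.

Computing 2^9 by squaring (build up from 2^1; each line after the first costs one multiplication):

2^1 = 2
2^2 = (2^1)^2 = 2^2 = 4
2^4 = (2^2)^2 = 4^2 = 16
2^8 = (2^4)^2 = 16^2 = 256
2^9 = 2 * 2^8 = 2 * 256 = 512

Result: 512
Multiplications needed: 4 (4 lines after 2^1)

2^9 = 512. Using exponentiation by squaring, this requires 4 multiplications. The key idea: if the exponent is even, square the half-power; if odd, multiply by the base once.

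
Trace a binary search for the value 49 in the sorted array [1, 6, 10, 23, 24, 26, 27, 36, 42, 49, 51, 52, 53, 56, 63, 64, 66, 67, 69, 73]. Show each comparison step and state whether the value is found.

Binary search for 49 in [1, 6, 10, 23, 24, 26, 27, 36, 42, 49, 51, 52, 53, 56, 63, 64, 66, 67, 69, 73]:

lo=0, hi=19, mid=9, arr[mid]=49 -> Found target at index 9!

Binary search finds 49 at index 9 after 1 comparisons. The search repeatedly halves the search space by comparing with the middle element.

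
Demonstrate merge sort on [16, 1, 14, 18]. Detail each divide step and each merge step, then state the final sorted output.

Merge sort trace:

Split: [16, 1, 14, 18] -> [16, 1] and [14, 18]
  Split: [16, 1] -> [16] and [1]
  Merge: [16] + [1] -> [1, 16]
  Split: [14, 18] -> [14] and [18]
  Merge: [14] + [18] -> [14, 18]
Merge: [1, 16] + [14, 18] -> [1, 14, 16, 18]

Final sorted array: [1, 14, 16, 18]

The merge sort proceeds by recursively splitting the array and merging sorted halves.
After all merges, the sorted array is [1, 14, 16, 18].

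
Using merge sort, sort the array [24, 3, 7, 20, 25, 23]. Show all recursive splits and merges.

Merge sort trace:

Split: [24, 3, 7, 20, 25, 23] -> [24, 3, 7] and [20, 25, 23]
  Split: [24, 3, 7] -> [24] and [3, 7]
    Split: [3, 7] -> [3] and [7]
    Merge: [3] + [7] -> [3, 7]
  Merge: [24] + [3, 7] -> [3, 7, 24]
  Split: [20, 25, 23] -> [20] and [25, 23]
    Split: [25, 23] -> [25] and [23]
    Merge: [25] + [23] -> [23, 25]
  Merge: [20] + [23, 25] -> [20, 23, 25]
Merge: [3, 7, 24] + [20, 23, 25] -> [3, 7, 20, 23, 24, 25]

Final sorted array: [3, 7, 20, 23, 24, 25]

The merge sort proceeds by recursively splitting the array and merging sorted halves.
After all merges, the sorted array is [3, 7, 20, 23, 24, 25].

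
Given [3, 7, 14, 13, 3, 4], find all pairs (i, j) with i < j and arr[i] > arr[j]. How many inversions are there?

Finding inversions in [3, 7, 14, 13, 3, 4]:

(1, 4): arr[1]=7 > arr[4]=3
(1, 5): arr[1]=7 > arr[5]=4
(2, 3): arr[2]=14 > arr[3]=13
(2, 4): arr[2]=14 > arr[4]=3
(2, 5): arr[2]=14 > arr[5]=4
(3, 4): arr[3]=13 > arr[4]=3
(3, 5): arr[3]=13 > arr[5]=4

Total inversions: 7

The array has 7 inversion(s): (1,4), (1,5), (2,3), (2,4), (2,5), (3,4), (3,5). Each pair (i,j) satisfies i < j and arr[i] > arr[j].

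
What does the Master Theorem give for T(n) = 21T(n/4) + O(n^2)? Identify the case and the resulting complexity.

Master Theorem for T(n) = 21T(n/4) + O(n^2):

a = 21, b = 4, c = 2
log_b(a) = log_4(21) = 2.1962

Case 1: c = 2 < log_4(21) = 2.1962
T(n) = O(n^(log_4 21))

For T(n) = 21T(n/4) + O(n^2): log_4(21) = 2.1962. This is Case 1 of the Master Theorem (c < log_b(a), work dominated by leaves), giving O(n^(log_4 21)).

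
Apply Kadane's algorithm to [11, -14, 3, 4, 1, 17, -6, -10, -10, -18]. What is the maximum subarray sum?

Using Kadane's algorithm on [11, -14, 3, 4, 1, 17, -6, -10, -10, -18]:

Scanning through the array:
Position 1 (value -14): max_ending_here = -3, max_so_far = 11
Position 2 (value 3): max_ending_here = 3, max_so_far = 11
Position 3 (value 4): max_ending_here = 7, max_so_far = 11
Position 4 (value 1): max_ending_here = 8, max_so_far = 11
Position 5 (value 17): max_ending_here = 25, max_so_far = 25
Position 6 (value -6): max_ending_here = 19, max_so_far = 25
Position 7 (value -10): max_ending_here = 9, max_so_far = 25
Position 8 (value -10): max_ending_here = -1, max_so_far = 25
Position 9 (value -18): max_ending_here = -18, max_so_far = 25

Maximum subarray: [3, 4, 1, 17]
Maximum sum: 25

The maximum subarray is [3, 4, 1, 17] with sum 25. This subarray runs from index 2 to index 5.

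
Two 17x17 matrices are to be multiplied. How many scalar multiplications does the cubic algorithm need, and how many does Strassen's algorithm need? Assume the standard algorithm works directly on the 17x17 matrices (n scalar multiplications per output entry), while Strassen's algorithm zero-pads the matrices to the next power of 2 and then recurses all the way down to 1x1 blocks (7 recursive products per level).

Matrix multiplication for 17x17 matrices:

Strassen's algorithm requires power-of-2 dimensions. Pad 17x17 to 32x32 (next power of 2).

Standard algorithm: 17^3 = 4913 multiplications
Strassen's algorithm: 7^(log2(32)) = 7^5 = 16807 multiplications
Difference: 4913 - 16807 = -11894 (Strassen uses MORE here due to padding overhead — for small or just-over-power-of-2 n, padding can outweigh the per-level savings)

Standard: 4913 multiplications (17^3). Strassen: 16807 multiplications (7^5, after padding to 32x32). Strassen reduces 8 recursive multiplications to 7 at each level.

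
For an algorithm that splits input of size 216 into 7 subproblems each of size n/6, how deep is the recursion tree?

For divide and conquer with division factor 6:

Problem sizes at each level:
Level 0: 216
Level 1: 36
Level 2: 6
Level 3: 1

The root is level 0 and the size-1 base case is level 3 (the tree spans levels 0 through 3, i.e. 4 levels counting the root), so the depth is the number of divisions: log_6(216) = 3

The recursion tree depth is log_6(216) = 3. At each level, the problem size is divided by 6, so it takes 3 divisions to reduce to a base case of size 1. The algorithm makes 7 recursive calls at each level.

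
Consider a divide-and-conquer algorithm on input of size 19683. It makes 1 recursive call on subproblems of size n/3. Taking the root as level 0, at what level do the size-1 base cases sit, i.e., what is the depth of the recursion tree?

For divide and conquer with division factor 3:

Problem sizes at each level:
Level 0: 19683
Level 1: 6561
Level 2: 2187
Level 3: 729
Level 4: 243
Level 5: 81
Level 6: 27
Level 7: 9
Level 8: 3
Level 9: 1

The root is level 0 and the size-1 base case is level 9 (the tree spans levels 0 through 9, i.e. 10 levels counting the root), so the depth is the number of divisions: log_3(19683) = 9

The recursion tree depth is log_3(19683) = 9. At each level, the problem size is divided by 3, so it takes 9 divisions to reduce to a base case of size 1. The algorithm makes 1 recursive call at each level.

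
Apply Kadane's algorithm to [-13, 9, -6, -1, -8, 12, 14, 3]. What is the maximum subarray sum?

Using Kadane's algorithm on [-13, 9, -6, -1, -8, 12, 14, 3]:

Scanning through the array:
Position 1 (value 9): max_ending_here = 9, max_so_far = 9
Position 2 (value -6): max_ending_here = 3, max_so_far = 9
Position 3 (value -1): max_ending_here = 2, max_so_far = 9
Position 4 (value -8): max_ending_here = -6, max_so_far = 9
Position 5 (value 12): max_ending_here = 12, max_so_far = 12
Position 6 (value 14): max_ending_here = 26, max_so_far = 26
Position 7 (value 3): max_ending_here = 29, max_so_far = 29

Maximum subarray: [12, 14, 3]
Maximum sum: 29

The maximum subarray is [12, 14, 3] with sum 29. This subarray runs from index 5 to index 7.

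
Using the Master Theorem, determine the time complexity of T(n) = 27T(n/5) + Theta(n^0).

Master Theorem for T(n) = 27T(n/5) + O(n^0):

a = 27, b = 5, c = 0
log_b(a) = log_5(27) = 2.0478

Case 1: c = 0 < log_5(27) = 2.0478
T(n) = O(n^(log_5 27))

For T(n) = 27T(n/5) + O(n^0): log_5(27) = 2.0478. This is Case 1 of the Master Theorem (c < log_b(a), work dominated by leaves), giving O(n^(log_5 27)).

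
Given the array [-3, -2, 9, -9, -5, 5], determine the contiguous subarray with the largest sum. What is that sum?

Using Kadane's algorithm on [-3, -2, 9, -9, -5, 5]:

Scanning through the array:
Position 1 (value -2): max_ending_here = -2, max_so_far = -2
Position 2 (value 9): max_ending_here = 9, max_so_far = 9
Position 3 (value -9): max_ending_here = 0, max_so_far = 9
Position 4 (value -5): max_ending_here = -5, max_so_far = 9
Position 5 (value 5): max_ending_here = 5, max_so_far = 9

Maximum subarray: [9]
Maximum sum: 9

The maximum subarray is [9] with sum 9. This subarray runs from index 2 to index 2.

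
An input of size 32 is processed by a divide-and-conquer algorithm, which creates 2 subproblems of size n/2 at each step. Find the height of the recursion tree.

For divide and conquer with division factor 2:

Problem sizes at each level:
Level 0: 32
Level 1: 16
Level 2: 8
Level 3: 4
Level 4: 2
Level 5: 1

The root is level 0 and the size-1 base case is level 5 (the tree spans levels 0 through 5, i.e. 6 levels counting the root), so the depth is the number of divisions: log_2(32) = 5

The recursion tree depth is log_2(32) = 5. At each level, the problem size is divided by 2, so it takes 5 divisions to reduce to a base case of size 1. The algorithm makes 2 recursive calls at each level.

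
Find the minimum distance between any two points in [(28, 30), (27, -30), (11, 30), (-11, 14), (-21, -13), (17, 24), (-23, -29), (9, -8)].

Computing all pairwise distances among 8 points:

d((28, 30), (27, -30)) = 60.0083
d((28, 30), (11, 30)) = 17.0
d((28, 30), (-11, 14)) = 42.1545
d((28, 30), (-21, -13)) = 65.192
d((28, 30), (17, 24)) = 12.53
d((28, 30), (-23, -29)) = 77.9872
d((28, 30), (9, -8)) = 42.4853
d((27, -30), (11, 30)) = 62.0967
d((27, -30), (-11, 14)) = 58.1378
d((27, -30), (-21, -13)) = 50.9215
d((27, -30), (17, 24)) = 54.9181
d((27, -30), (-23, -29)) = 50.01
d((27, -30), (9, -8)) = 28.4253
d((11, 30), (-11, 14)) = 27.2029
d((11, 30), (-21, -13)) = 53.6004
d((11, 30), (17, 24)) = 8.4853 <-- minimum
d((11, 30), (-23, -29)) = 68.0955
d((11, 30), (9, -8)) = 38.0526
d((-11, 14), (-21, -13)) = 28.7924
d((-11, 14), (17, 24)) = 29.7321
d((-11, 14), (-23, -29)) = 44.643
d((-11, 14), (9, -8)) = 29.7321
d((-21, -13), (17, 24)) = 53.0377
d((-21, -13), (-23, -29)) = 16.1245
d((-21, -13), (9, -8)) = 30.4138
d((17, 24), (-23, -29)) = 66.4003
d((17, 24), (9, -8)) = 32.9848
d((-23, -29), (9, -8)) = 38.2753

Closest pair: (11, 30) and (17, 24) with distance 8.4853

The closest pair is (11, 30) and (17, 24) with Euclidean distance 8.4853. For 8 points, brute-force pairwise comparison is shown above. For large n, the divide-and-conquer algorithm (sort by x, recurse on halves, check the dividing strip) achieves O(n log n).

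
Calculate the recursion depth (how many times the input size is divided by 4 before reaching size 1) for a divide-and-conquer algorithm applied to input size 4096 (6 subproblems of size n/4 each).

For divide and conquer with division factor 4:

Problem sizes at each level:
Level 0: 4096
Level 1: 1024
Level 2: 256
Level 3: 64
Level 4: 16
Level 5: 4
Level 6: 1

The root is level 0 and the size-1 base case is level 6 (the tree spans levels 0 through 6, i.e. 7 levels counting the root), so the depth is the number of divisions: log_4(4096) = 6

The recursion tree depth is log_4(4096) = 6. At each level, the problem size is divided by 4, so it takes 6 divisions to reduce to a base case of size 1. The algorithm makes 6 recursive calls at each level.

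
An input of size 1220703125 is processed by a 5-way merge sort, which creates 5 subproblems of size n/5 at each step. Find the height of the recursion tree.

For divide and conquer with division factor 5:

Problem sizes at each level:
Level 0: 1220703125
Level 1: 244140625
Level 2: 48828125
Level 3: 9765625
Level 4: 1953125
Level 5: 390625
Level 6: 78125
Level 7: 15625
Level 8: 3125
Level 9: 625
Level 10: 125
Level 11: 25
Level 12: 5
Level 13: 1

The root is level 0 and the size-1 base case is level 13 (the tree spans levels 0 through 13, i.e. 14 levels counting the root), so the depth is the number of divisions: log_5(1220703125) = 13

The recursion tree depth is log_5(1220703125) = 13. At each level, the problem size is divided by 5, so it takes 13 divisions to reduce to a base case of size 1. The algorithm makes 5 recursive calls at each level.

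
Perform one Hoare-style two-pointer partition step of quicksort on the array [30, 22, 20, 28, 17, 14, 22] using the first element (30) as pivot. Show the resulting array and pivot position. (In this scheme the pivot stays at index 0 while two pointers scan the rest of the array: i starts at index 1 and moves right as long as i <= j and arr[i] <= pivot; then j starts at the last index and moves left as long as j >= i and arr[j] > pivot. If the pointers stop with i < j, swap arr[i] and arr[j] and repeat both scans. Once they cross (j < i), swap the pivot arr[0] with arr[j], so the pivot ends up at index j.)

Hoare-style two-pointer partition with pivot = 30:

Initial array: [30, 22, 20, 28, 17, 14, 22]

Pointers start at i = 1, j = 6.
i ends at 7, j ends at 6: the pointers have crossed (j < i), so scanning stops.

Swap pivot arr[0] with arr[6] to place pivot at position 6: [22, 22, 20, 28, 17, 14, 30]
Pivot position: 6

After partitioning with pivot 30, the array becomes [22, 22, 20, 28, 17, 14, 30]. The pivot is placed at index 6. All elements to the left of the pivot are <= 30, and all elements to the right are > 30.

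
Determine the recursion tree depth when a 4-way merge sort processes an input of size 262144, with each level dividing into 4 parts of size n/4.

For divide and conquer with division factor 4:

Problem sizes at each level:
Level 0: 262144
Level 1: 65536
Level 2: 16384
Level 3: 4096
Level 4: 1024
Level 5: 256
Level 6: 64
Level 7: 16
Level 8: 4
Level 9: 1

The root is level 0 and the size-1 base case is level 9 (the tree spans levels 0 through 9, i.e. 10 levels counting the root), so the depth is the number of divisions: log_4(262144) = 9

The recursion tree depth is log_4(262144) = 9. At each level, the problem size is divided by 4, so it takes 9 divisions to reduce to a base case of size 1. The algorithm makes 4 recursive calls at each level.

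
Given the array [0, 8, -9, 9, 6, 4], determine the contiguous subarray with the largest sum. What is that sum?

Using Kadane's algorithm on [0, 8, -9, 9, 6, 4]:

Scanning through the array:
Position 1 (value 8): max_ending_here = 8, max_so_far = 8
Position 2 (value -9): max_ending_here = -1, max_so_far = 8
Position 3 (value 9): max_ending_here = 9, max_so_far = 9
Position 4 (value 6): max_ending_here = 15, max_so_far = 15
Position 5 (value 4): max_ending_here = 19, max_so_far = 19

Maximum subarray: [9, 6, 4]
Maximum sum: 19

The maximum subarray is [9, 6, 4] with sum 19. This subarray runs from index 3 to index 5.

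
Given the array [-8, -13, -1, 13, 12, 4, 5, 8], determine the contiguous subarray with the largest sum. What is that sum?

Using Kadane's algorithm on [-8, -13, -1, 13, 12, 4, 5, 8]:

Scanning through the array:
Position 1 (value -13): max_ending_here = -13, max_so_far = -8
Position 2 (value -1): max_ending_here = -1, max_so_far = -1
Position 3 (value 13): max_ending_here = 13, max_so_far = 13
Position 4 (value 12): max_ending_here = 25, max_so_far = 25
Position 5 (value 4): max_ending_here = 29, max_so_far = 29
Position 6 (value 5): max_ending_here = 34, max_so_far = 34
Position 7 (value 8): max_ending_here = 42, max_so_far = 42

Maximum subarray: [13, 12, 4, 5, 8]
Maximum sum: 42

The maximum subarray is [13, 12, 4, 5, 8] with sum 42. This subarray runs from index 3 to index 7.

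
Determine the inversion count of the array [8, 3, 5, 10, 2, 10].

Finding inversions in [8, 3, 5, 10, 2, 10]:

(0, 1): arr[0]=8 > arr[1]=3
(0, 2): arr[0]=8 > arr[2]=5
(0, 4): arr[0]=8 > arr[4]=2
(1, 4): arr[1]=3 > arr[4]=2
(2, 4): arr[2]=5 > arr[4]=2
(3, 4): arr[3]=10 > arr[4]=2

Total inversions: 6

The array has 6 inversion(s): (0,1), (0,2), (0,4), (1,4), (2,4), (3,4). Each pair (i,j) satisfies i < j and arr[i] > arr[j].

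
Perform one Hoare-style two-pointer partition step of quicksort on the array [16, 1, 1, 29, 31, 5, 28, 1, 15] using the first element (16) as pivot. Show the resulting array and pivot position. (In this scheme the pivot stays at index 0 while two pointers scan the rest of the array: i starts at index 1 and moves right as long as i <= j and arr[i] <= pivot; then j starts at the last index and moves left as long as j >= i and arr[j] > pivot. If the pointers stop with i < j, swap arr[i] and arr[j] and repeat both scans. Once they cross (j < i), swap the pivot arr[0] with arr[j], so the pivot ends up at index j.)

Hoare-style two-pointer partition with pivot = 16:

Initial array: [16, 1, 1, 29, 31, 5, 28, 1, 15]

Pointers start at i = 1, j = 8.
i stops at index 3 (arr[3]=29 > 16), j stops at index 8 (arr[8]=15 <= 16): swap arr[3] and arr[8], array becomes [16, 1, 1, 15, 31, 5, 28, 1, 29]
i stops at index 4 (arr[4]=31 > 16), j stops at index 7 (arr[7]=1 <= 16): swap arr[4] and arr[7], array becomes [16, 1, 1, 15, 1, 5, 28, 31, 29]
i ends at 6, j ends at 5: the pointers have crossed (j < i), so scanning stops.

Swap pivot arr[0] with arr[5] to place pivot at position 5: [5, 1, 1, 15, 1, 16, 28, 31, 29]
Pivot position: 5

After partitioning with pivot 16, the array becomes [5, 1, 1, 15, 1, 16, 28, 31, 29]. The pivot is placed at index 5. All elements to the left of the pivot are <= 16, and all elements to the right are > 16.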